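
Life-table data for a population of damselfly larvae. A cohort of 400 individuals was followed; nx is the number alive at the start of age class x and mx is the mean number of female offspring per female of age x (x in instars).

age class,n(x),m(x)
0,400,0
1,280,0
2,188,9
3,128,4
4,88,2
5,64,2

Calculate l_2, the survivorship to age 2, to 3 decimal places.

0.470

l_2 = n_2/n_0 = 188/400 = 0.47 → 0.470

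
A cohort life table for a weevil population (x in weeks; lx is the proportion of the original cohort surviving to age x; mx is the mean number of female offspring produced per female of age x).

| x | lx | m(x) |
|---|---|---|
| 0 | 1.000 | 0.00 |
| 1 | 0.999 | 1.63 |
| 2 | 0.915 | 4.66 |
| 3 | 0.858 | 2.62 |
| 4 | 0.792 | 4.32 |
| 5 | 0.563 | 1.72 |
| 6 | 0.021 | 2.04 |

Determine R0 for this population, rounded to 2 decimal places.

lx·mx by age: 0, 1.62837, 4.2639, 2.24796, 3.42144, 0.96836, 0.04284
R0 = Σ lx·mx = 12.57287 → 12.57

12.57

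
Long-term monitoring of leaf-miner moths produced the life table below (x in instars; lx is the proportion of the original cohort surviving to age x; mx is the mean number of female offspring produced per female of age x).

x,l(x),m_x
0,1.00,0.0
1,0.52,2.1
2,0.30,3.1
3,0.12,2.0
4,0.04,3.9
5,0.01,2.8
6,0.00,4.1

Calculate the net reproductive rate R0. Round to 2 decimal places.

lx·mx by age: 0, 1.092, 0.93, 0.24, 0.156, 0.028, 0
R0 = Σ lx·mx = 2.446 → 2.45

2.45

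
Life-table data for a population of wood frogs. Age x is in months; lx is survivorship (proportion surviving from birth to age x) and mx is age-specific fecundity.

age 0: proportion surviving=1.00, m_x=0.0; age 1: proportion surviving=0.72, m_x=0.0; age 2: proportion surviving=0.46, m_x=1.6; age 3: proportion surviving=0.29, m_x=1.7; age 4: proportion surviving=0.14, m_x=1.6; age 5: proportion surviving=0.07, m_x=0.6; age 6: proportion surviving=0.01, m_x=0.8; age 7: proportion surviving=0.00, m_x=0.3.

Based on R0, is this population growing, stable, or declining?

R0 = Σ lx·mx = 0 + 0 + 0.736 + 0.493 + 0.224 + 0.042 + 0.008 + 0 = 1.503
R0 > 1, so the population is growing.

growing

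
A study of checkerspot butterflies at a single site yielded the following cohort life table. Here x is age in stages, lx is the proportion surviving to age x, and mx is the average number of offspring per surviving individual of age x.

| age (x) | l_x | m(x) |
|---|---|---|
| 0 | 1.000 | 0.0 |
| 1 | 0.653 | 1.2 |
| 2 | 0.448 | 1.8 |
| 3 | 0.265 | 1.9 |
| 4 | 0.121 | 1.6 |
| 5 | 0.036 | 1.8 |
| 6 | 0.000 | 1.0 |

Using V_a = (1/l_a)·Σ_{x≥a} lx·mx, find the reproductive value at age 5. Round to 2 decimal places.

1.80

lx·mx for x ≥ 5: 0.0648, 0 → sum = 0.0648
V_5 = 0.0648 / l_5 = 0.0648 / 0.036 = 1.8 → 1.80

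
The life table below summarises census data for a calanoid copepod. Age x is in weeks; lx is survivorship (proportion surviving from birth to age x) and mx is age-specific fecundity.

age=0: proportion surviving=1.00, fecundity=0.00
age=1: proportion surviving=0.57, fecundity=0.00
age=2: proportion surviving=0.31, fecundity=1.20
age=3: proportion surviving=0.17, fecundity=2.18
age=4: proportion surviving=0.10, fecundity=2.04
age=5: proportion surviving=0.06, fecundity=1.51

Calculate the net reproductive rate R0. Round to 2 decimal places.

lx·mx by age: 0, 0, 0.372, 0.3706, 0.204, 0.0906
R0 = Σ lx·mx = 1.0372 → 1.04

1.04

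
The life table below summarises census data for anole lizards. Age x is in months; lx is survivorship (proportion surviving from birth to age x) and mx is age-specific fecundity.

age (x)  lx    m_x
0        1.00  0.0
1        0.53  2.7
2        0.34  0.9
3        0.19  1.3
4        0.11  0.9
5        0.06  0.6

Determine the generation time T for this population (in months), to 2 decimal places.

1.59

lx·mx: 0, 1.431, 0.306, 0.247, 0.099, 0.036 → R0 = 2.119
x·lx·mx: 0, 1.431, 0.612, 0.741, 0.396, 0.18 → Σ = 3.36
T = 3.36 / 2.119 = 1.585654… → 1.59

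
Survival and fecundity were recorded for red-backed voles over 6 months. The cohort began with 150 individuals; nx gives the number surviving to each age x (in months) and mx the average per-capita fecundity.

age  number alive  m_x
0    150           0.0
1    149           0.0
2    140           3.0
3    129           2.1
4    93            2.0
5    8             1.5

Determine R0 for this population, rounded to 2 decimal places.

5.93

lx = nx/n0 = nx/150: 1, 0.99333…, 0.93333…, 0.86, 0.62, 0.05333…
lx·mx by age: 0, 0, 2.8…, 1.806, 1.24, 0.08…
R0 = Σ lx·mx = 5.926… → 5.93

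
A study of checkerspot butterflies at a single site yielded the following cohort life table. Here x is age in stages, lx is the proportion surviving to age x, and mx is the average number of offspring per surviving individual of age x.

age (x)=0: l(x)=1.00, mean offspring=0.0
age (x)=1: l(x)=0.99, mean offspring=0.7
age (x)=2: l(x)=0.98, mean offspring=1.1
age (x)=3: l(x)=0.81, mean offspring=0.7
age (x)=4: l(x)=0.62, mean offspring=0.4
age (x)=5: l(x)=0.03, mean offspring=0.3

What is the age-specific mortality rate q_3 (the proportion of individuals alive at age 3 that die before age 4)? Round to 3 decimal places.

0.235

q_3 = (l_3 − l_4) / l_3 = (0.81 − 0.62) / 0.81
     = 0.19 / 0.81 = 0.234568… → 0.235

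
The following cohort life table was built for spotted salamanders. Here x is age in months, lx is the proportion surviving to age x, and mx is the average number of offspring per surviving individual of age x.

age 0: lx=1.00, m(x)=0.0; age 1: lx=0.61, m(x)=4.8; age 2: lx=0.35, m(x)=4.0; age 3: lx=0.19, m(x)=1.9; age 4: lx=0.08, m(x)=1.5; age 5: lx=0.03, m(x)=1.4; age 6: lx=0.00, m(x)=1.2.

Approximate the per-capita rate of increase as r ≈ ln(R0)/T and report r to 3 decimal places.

R0 = Σ lx·mx = 0 + 2.928 + 1.4 + 0.361 + 0.12 + 0.042 + 0 = 4.851
Σ x·lx·mx = 7.501; T = 7.501/4.851 = 1.54628…
r ≈ ln(R0)/T = ln(4.851)/1.54628… = 1.02128… → 1.021

1.021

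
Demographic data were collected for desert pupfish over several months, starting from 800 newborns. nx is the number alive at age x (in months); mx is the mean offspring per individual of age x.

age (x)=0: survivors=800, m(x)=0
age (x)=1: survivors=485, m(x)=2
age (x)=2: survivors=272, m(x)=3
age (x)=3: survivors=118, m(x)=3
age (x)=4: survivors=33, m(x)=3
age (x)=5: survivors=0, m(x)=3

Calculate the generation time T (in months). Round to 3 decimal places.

1.813

lx = nx/n0 = nx/800: 1, 0.60625, 0.34, 0.1475, 0.04125, 0
lx·mx: 0, 1.2125, 1.02, 0.4425, 0.12375, 0 → R0 = 2.79875
x·lx·mx: 0, 1.2125, 2.04, 1.3275, 0.495, 0 → Σ = 5.075
T = 5.075 / 2.79875 = 1.81331… → 1.813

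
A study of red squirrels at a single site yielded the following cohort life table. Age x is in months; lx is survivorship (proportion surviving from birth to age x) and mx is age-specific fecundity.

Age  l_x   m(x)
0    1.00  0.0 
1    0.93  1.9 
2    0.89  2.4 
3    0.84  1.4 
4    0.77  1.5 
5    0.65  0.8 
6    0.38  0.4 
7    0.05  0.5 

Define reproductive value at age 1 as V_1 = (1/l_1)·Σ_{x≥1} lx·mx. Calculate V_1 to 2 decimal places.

lx·mx for x ≥ 1: 1.767, 2.136, 1.176, 1.155, 0.52, 0.152, 0.025 → sum = 6.931
V_1 = 6.931 / l_1 = 6.931 / 0.93 = 7.452688… → 7.45

7.45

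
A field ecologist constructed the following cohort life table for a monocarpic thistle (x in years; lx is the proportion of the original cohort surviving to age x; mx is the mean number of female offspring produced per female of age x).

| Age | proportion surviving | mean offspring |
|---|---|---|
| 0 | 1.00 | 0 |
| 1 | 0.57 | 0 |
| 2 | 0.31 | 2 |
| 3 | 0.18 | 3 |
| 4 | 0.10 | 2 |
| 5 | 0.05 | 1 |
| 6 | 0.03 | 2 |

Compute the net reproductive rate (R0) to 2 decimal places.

lx·mx by age: 0, 0, 0.62, 0.54, 0.2, 0.05, 0.06
R0 = Σ lx·mx = 1.47 → 1.47

1.47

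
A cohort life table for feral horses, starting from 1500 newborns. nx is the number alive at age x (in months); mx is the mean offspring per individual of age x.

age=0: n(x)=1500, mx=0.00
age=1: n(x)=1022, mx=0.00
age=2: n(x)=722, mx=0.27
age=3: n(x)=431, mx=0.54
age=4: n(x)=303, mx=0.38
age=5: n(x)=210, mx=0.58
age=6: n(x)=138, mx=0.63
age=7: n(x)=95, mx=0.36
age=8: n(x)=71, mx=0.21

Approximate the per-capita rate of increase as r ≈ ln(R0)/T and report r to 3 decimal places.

lx = nx/n0 = nx/1500: 1, 0.68133…, 0.48133…, 0.28733…, 0.202, 0.14, 0.092, 0.06333…, 0.04733…
R0 = Σ lx·mx = 0 + 0 + 0.12996… + 0.15516… + 0.07676 + 0.0812 + 0.05796 + 0.0228… + 0.00994… = 0.53378…
Σ x·lx·mx = 2.02532…; T = 2.02532…/0.53378… = 3.7943…
r ≈ ln(R0)/T = ln(0.53378…)/3.7943… = -0.16545… → -0.165

-0.165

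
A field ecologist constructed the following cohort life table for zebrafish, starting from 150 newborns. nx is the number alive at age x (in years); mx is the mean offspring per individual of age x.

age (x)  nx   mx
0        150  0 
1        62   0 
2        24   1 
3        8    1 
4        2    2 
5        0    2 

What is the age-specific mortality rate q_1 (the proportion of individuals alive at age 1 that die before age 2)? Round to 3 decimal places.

lx = nx/n0 = nx/150: 1, 0.41333…, 0.16, 0.05333…, 0.01333…, 0
q_1 = (l_1 − l_2) / l_1 = (0.413333… − 0.16) / 0.413333…
     = 0.253333… / 0.413333… = 0.612903… → 0.613

0.613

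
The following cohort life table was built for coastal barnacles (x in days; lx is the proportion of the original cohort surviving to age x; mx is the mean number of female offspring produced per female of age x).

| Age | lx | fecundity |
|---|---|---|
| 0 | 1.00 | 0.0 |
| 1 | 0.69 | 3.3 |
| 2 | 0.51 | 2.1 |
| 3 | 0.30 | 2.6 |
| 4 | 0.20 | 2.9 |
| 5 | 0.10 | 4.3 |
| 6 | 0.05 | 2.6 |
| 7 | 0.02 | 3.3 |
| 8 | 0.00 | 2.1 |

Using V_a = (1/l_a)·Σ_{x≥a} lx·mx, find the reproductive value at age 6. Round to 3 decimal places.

3.920

lx·mx for x ≥ 6: 0.13, 0.066, 0 → sum = 0.196
V_6 = 0.196 / l_6 = 0.196 / 0.05 = 3.92 → 3.920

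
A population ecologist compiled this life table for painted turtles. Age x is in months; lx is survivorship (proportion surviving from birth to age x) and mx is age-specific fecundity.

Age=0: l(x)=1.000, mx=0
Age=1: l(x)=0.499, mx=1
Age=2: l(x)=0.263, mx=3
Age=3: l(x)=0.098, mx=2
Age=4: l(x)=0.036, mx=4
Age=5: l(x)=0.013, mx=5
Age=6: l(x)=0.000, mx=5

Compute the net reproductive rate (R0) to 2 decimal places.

lx·mx by age: 0, 0.499, 0.789, 0.196, 0.144, 0.065, 0
R0 = Σ lx·mx = 1.693 → 1.69

1.69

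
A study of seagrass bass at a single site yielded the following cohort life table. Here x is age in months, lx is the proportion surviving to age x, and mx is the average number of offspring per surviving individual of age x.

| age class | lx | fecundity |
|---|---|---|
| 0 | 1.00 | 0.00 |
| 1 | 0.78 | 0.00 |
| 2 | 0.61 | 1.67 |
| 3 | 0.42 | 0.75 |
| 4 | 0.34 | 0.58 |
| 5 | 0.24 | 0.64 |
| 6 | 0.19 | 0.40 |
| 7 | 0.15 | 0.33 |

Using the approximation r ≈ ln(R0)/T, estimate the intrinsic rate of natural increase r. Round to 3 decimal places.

0.201

R0 = Σ lx·mx = 0 + 0 + 1.0187 + 0.315 + 0.1972 + 0.1536 + 0.076 + 0.0495 = 1.81
Σ x·lx·mx = 5.3417; T = 5.3417/1.81 = 2.95122…
r ≈ ln(R0)/T = ln(1.81)/2.95122… = 0.20104… → 0.201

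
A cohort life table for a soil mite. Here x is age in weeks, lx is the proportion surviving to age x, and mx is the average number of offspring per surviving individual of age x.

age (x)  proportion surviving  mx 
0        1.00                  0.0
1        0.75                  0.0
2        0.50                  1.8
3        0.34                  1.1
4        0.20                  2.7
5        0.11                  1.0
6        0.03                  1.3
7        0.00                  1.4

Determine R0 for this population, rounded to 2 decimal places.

1.96

lx·mx by age: 0, 0, 0.9, 0.374, 0.54, 0.11, 0.039, 0
R0 = Σ lx·mx = 1.963 → 1.96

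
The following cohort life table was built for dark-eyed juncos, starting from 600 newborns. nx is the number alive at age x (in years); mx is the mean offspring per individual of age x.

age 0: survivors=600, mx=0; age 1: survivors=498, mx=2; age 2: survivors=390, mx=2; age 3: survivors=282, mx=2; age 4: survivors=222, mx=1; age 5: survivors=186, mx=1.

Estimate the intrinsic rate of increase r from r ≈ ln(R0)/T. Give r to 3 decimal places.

lx = nx/n0 = nx/600: 1, 0.83, 0.65, 0.47, 0.37, 0.31
R0 = Σ lx·mx = 0 + 1.66 + 1.3 + 0.94 + 0.37 + 0.31 = 4.58
Σ x·lx·mx = 10.11; T = 10.11/4.58 = 2.20742…
r ≈ ln(R0)/T = ln(4.58)/2.20742… = 0.68936… → 0.689

0.689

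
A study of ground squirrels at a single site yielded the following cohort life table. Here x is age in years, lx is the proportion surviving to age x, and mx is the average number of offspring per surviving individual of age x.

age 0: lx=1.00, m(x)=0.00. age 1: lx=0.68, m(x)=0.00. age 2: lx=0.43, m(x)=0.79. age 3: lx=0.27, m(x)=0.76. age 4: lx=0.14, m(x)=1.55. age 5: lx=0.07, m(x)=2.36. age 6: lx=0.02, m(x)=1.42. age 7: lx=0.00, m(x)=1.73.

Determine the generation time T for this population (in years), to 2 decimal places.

3.31

lx·mx: 0, 0, 0.3397, 0.2052, 0.217, 0.1652, 0.0284, 0 → R0 = 0.9555
x·lx·mx: 0, 0, 0.6794, 0.6156, 0.868, 0.826, 0.1704, 0 → Σ = 3.1594
T = 3.1594 / 0.9555 = 3.306541… → 3.31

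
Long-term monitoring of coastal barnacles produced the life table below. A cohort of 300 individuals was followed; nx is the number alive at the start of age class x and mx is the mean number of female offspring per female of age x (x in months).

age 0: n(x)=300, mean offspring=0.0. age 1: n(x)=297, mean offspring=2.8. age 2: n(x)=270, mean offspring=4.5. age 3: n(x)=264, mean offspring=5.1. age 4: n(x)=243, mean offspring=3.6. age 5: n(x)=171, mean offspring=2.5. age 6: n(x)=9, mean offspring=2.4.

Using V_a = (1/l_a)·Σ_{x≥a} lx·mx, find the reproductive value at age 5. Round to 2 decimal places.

lx = nx/n0 = nx/300: 1, 0.99, 0.9, 0.88, 0.81, 0.57, 0.03
lx·mx for x ≥ 5: 1.425, 0.072 → sum = 1.497
V_5 = 1.497 / l_5 = 1.497 / 0.57 = 2.626316… → 2.63

2.63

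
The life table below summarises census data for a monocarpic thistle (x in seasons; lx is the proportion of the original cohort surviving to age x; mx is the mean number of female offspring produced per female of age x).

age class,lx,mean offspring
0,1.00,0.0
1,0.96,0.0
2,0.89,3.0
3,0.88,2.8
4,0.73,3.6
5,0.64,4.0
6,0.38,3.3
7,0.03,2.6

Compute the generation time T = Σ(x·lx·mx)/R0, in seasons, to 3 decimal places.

3.785

lx·mx: 0, 0, 2.67, 2.464, 2.628, 2.56, 1.254, 0.078 → R0 = 11.654
x·lx·mx: 0, 0, 5.34, 7.392, 10.512, 12.8, 7.524, 0.546 → Σ = 44.114
T = 44.114 / 11.654 = 3.78531… → 3.785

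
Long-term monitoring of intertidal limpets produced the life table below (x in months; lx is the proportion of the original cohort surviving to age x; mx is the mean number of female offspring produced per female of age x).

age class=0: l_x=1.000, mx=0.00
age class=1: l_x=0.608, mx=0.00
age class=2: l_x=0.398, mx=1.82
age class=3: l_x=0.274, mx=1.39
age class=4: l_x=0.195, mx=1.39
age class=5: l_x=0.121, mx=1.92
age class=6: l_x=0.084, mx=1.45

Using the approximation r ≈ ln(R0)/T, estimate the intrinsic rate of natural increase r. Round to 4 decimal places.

R0 = Σ lx·mx = 0 + 0 + 0.72436 + 0.38086 + 0.27105 + 0.23232 + 0.1218 = 1.73039
Σ x·lx·mx = 5.5679; T = 5.5679/1.73039 = 3.21771…
r ≈ ln(R0)/T = ln(1.73039)/3.21771… = 0.170415… → 0.1704

0.1704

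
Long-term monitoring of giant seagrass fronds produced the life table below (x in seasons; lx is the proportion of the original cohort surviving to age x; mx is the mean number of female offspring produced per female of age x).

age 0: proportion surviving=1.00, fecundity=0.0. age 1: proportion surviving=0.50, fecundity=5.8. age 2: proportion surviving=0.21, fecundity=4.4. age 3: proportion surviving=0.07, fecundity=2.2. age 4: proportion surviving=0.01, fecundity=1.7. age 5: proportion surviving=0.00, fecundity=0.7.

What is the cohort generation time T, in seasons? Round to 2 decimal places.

lx·mx: 0, 2.9, 0.924, 0.154, 0.017, 0 → R0 = 3.995
x·lx·mx: 0, 2.9, 1.848, 0.462, 0.068, 0 → Σ = 5.278
T = 5.278 / 3.995 = 1.321151… → 1.32

1.32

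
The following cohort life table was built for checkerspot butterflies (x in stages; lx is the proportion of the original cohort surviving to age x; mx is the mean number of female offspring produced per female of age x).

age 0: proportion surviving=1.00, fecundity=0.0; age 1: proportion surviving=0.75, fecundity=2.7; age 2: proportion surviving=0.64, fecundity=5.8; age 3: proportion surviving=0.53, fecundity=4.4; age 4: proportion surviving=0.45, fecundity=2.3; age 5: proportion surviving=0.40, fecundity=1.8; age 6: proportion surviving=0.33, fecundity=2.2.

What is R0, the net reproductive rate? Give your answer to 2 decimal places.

10.55

lx·mx by age: 0, 2.025, 3.712, 2.332, 1.035, 0.72, 0.726
R0 = Σ lx·mx = 10.55 → 10.55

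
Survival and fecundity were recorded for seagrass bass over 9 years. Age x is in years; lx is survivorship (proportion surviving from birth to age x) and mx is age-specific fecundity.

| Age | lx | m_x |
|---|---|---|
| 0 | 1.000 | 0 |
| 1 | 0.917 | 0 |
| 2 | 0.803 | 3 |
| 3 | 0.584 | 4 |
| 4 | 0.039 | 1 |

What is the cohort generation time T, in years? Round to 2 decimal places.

lx·mx: 0, 0, 2.409, 2.336, 0.039 → R0 = 4.784
x·lx·mx: 0, 0, 4.818, 7.008, 0.156 → Σ = 11.982
T = 11.982 / 4.784 = 2.504599… → 2.50

2.50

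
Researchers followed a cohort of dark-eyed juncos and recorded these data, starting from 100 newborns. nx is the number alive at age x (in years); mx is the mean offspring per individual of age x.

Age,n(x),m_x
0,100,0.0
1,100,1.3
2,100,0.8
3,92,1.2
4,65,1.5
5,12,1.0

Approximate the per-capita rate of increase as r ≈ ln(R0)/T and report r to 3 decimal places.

0.585

lx = nx/n0 = nx/100: 1, 1, 1, 0.92, 0.65, 0.12
R0 = Σ lx·mx = 0 + 1.3 + 0.8 + 1.104 + 0.975 + 0.12 = 4.299
Σ x·lx·mx = 10.712; T = 10.712/4.299 = 2.49174…
r ≈ ln(R0)/T = ln(4.299)/2.49174… = 0.58529… → 0.585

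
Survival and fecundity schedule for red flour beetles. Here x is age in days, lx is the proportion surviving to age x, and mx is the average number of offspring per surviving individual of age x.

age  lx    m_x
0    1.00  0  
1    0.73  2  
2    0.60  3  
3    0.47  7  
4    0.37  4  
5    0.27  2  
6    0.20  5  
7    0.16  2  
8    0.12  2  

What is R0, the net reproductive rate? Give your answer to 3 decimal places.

lx·mx by age: 0, 1.46, 1.8, 3.29, 1.48, 0.54, 1, 0.32, 0.24
R0 = Σ lx·mx = 10.13 → 10.130

10.130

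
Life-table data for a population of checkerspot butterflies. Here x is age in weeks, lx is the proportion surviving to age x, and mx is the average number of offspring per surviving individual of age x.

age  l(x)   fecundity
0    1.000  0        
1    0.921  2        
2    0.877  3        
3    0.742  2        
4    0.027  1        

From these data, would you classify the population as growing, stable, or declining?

R0 = Σ lx·mx = 0 + 1.842 + 2.631 + 1.484 + 0.027 = 5.984
R0 > 1, so the population is growing.

growing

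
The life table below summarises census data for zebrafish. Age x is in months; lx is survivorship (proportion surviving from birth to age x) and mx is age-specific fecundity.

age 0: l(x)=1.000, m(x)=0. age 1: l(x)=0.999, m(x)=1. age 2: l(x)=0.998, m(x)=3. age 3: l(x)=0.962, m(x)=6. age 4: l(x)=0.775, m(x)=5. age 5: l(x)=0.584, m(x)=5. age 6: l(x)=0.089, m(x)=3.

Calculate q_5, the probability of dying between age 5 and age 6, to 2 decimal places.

0.85

q_5 = (l_5 − l_6) / l_5 = (0.584 − 0.089) / 0.584
     = 0.495 / 0.584 = 0.847603… → 0.85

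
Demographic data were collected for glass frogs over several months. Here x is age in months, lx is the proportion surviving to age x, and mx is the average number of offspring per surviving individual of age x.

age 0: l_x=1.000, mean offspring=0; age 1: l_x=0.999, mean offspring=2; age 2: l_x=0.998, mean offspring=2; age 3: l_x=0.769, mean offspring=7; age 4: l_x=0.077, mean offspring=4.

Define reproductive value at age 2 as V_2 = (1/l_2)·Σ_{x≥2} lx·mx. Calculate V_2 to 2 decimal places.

lx·mx for x ≥ 2: 1.996, 5.383, 0.308 → sum = 7.687
V_2 = 7.687 / l_2 = 7.687 / 0.998 = 7.702405… → 7.70

7.70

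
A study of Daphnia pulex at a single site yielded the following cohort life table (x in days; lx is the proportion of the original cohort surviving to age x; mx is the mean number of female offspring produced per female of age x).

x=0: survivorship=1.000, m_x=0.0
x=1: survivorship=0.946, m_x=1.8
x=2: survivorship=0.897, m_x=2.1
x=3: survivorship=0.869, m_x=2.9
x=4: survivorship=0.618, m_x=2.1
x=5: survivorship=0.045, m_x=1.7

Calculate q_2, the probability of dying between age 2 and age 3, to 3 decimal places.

q_2 = (l_2 − l_3) / l_2 = (0.897 − 0.869) / 0.897
     = 0.028 / 0.897 = 0.031215… → 0.031

0.031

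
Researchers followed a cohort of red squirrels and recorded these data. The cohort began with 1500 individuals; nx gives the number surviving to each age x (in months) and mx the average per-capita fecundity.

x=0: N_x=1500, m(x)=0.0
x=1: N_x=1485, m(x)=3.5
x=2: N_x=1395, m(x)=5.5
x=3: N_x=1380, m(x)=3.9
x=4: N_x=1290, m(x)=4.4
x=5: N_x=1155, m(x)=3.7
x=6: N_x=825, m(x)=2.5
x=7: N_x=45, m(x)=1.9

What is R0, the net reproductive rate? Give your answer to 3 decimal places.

20.233

lx = nx/n0 = nx/1500: 1, 0.99, 0.93, 0.92, 0.86, 0.77, 0.55, 0.03
lx·mx by age: 0, 3.465, 5.115, 3.588, 3.784, 2.849, 1.375, 0.057
R0 = Σ lx·mx = 20.233 → 20.233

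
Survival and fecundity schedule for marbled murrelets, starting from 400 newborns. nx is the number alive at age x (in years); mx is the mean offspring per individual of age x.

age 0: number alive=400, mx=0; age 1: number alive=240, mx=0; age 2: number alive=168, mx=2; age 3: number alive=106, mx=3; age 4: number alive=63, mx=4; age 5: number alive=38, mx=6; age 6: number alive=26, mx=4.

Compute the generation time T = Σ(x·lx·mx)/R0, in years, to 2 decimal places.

3.55

lx = nx/n0 = nx/400: 1, 0.6, 0.42, 0.265, 0.1575, 0.095, 0.065
lx·mx: 0, 0, 0.84, 0.795, 0.63, 0.57, 0.26 → R0 = 3.095
x·lx·mx: 0, 0, 1.68, 2.385, 2.52, 2.85, 1.56 → Σ = 10.995
T = 10.995 / 3.095 = 3.552504… → 3.55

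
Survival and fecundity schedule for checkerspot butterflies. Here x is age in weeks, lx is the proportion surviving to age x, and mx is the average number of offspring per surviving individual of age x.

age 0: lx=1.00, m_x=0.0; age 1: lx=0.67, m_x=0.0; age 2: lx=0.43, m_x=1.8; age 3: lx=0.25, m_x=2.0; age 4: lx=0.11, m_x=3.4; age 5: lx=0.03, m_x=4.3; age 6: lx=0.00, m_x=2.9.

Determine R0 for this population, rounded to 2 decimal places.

lx·mx by age: 0, 0, 0.774, 0.5, 0.374, 0.129, 0
R0 = Σ lx·mx = 1.777 → 1.78

1.78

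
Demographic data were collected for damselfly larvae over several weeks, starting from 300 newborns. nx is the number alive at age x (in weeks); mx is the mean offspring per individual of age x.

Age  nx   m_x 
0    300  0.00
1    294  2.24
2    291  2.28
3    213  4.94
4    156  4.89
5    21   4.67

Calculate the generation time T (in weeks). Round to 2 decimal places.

2.68

lx = nx/n0 = nx/300: 1, 0.98, 0.97, 0.71, 0.52, 0.07
lx·mx: 0, 2.1952, 2.2116, 3.5074, 2.5428, 0.3269 → R0 = 10.7839
x·lx·mx: 0, 2.1952, 4.4232, 10.5222, 10.1712, 1.6345 → Σ = 28.9463
T = 28.9463 / 10.7839 = 2.684214… → 2.68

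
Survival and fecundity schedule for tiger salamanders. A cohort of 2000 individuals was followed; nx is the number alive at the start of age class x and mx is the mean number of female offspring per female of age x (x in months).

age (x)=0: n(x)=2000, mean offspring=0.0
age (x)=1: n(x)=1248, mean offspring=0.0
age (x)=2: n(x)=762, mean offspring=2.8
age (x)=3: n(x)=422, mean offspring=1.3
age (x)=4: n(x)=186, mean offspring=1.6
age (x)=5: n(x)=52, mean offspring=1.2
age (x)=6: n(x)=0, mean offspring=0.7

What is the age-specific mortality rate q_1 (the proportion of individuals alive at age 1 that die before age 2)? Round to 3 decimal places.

0.389

lx = nx/n0 = nx/2000: 1, 0.624, 0.381, 0.211, 0.093, 0.026, 0
q_1 = (l_1 − l_2) / l_1 = (0.624 − 0.381) / 0.624
     = 0.243 / 0.624 = 0.389423… → 0.389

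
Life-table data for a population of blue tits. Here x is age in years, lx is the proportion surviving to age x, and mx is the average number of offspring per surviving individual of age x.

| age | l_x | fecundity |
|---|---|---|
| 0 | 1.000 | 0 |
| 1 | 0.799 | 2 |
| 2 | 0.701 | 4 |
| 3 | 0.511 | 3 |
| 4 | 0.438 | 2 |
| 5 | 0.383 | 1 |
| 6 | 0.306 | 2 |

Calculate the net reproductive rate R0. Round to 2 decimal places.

7.81

lx·mx by age: 0, 1.598, 2.804, 1.533, 0.876, 0.383, 0.612
R0 = Σ lx·mx = 7.806 → 7.81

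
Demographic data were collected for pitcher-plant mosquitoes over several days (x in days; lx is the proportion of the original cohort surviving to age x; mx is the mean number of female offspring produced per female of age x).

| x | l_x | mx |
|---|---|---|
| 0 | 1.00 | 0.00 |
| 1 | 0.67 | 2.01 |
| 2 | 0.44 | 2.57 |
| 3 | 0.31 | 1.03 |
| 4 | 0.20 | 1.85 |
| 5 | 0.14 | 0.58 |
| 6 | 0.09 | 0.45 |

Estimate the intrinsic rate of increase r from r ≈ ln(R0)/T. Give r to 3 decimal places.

R0 = Σ lx·mx = 0 + 1.3467 + 1.1308 + 0.3193 + 0.37 + 0.0812 + 0.0405 = 3.2885
Σ x·lx·mx = 6.6952; T = 6.6952/3.2885 = 2.03594…
r ≈ ln(R0)/T = ln(3.2885)/2.03594… = 0.58471… → 0.585

0.585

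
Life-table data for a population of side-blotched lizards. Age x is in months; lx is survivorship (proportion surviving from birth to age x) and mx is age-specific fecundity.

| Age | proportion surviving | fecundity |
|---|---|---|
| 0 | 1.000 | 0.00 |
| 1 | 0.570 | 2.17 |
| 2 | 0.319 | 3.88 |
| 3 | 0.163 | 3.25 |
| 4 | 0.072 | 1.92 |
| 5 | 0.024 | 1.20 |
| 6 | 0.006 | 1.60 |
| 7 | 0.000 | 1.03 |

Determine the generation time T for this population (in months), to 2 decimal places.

lx·mx: 0, 1.2369, 1.23772, 0.52975, 0.13824, 0.0288, 0.0096, 0 → R0 = 3.18101
x·lx·mx: 0, 1.2369, 2.47544, 1.58925, 0.55296, 0.144, 0.0576, 0 → Σ = 6.05615
T = 6.05615 / 3.18101 = 1.903845… → 1.90

1.90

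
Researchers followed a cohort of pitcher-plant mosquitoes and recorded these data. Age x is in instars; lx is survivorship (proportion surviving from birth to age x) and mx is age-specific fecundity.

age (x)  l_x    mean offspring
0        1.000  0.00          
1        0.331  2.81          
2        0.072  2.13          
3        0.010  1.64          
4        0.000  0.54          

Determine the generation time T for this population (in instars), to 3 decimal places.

1.169

lx·mx: 0, 0.93011, 0.15336, 0.0164, 0 → R0 = 1.09987
x·lx·mx: 0, 0.93011, 0.30672, 0.0492, 0 → Σ = 1.28603
T = 1.28603 / 1.09987 = 1.169256… → 1.169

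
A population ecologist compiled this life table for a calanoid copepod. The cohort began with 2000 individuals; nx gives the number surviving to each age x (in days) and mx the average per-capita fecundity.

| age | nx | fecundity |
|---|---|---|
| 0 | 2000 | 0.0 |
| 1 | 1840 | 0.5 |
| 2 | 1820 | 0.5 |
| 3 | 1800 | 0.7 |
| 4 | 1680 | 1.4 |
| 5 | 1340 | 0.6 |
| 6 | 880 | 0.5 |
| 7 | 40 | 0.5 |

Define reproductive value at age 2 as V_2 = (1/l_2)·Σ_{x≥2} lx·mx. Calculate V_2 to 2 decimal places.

lx = nx/n0 = nx/2000: 1, 0.92, 0.91, 0.9, 0.84, 0.67, 0.44, 0.02
lx·mx for x ≥ 2: 0.455, 0.63, 1.176, 0.402, 0.22, 0.01 → sum = 2.893
V_2 = 2.893 / l_2 = 2.893 / 0.91 = 3.179121… → 3.18

3.18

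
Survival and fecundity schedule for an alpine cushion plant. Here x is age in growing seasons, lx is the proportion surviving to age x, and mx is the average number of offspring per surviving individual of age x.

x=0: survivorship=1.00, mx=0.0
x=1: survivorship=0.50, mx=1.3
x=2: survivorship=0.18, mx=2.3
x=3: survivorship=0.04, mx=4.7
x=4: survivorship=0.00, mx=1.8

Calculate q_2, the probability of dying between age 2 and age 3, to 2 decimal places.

0.78

q_2 = (l_2 − l_3) / l_2 = (0.18 − 0.04) / 0.18
     = 0.14 / 0.18 = 0.777778… → 0.78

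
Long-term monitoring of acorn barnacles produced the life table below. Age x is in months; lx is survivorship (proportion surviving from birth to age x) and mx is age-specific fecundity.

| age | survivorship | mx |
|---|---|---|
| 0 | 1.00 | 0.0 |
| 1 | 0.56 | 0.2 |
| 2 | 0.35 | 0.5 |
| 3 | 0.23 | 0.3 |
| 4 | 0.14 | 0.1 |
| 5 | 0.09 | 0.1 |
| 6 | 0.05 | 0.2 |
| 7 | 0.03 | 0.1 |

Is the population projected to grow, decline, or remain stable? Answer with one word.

declining

R0 = Σ lx·mx = 0 + 0.112 + 0.175 + 0.069 + 0.014 + 0.009 + 0.01 + 0.003 = 0.392
R0 < 1, so the population is declining.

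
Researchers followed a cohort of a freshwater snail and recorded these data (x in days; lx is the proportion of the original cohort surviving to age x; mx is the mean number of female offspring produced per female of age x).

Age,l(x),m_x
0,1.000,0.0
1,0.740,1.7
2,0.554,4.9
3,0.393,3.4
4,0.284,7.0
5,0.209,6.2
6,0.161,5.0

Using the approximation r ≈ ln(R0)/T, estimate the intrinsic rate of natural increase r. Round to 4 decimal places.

0.7028

R0 = Σ lx·mx = 0 + 1.258 + 2.7146 + 1.3362 + 1.988 + 1.2958 + 0.805 = 9.3976
Σ x·lx·mx = 29.9568; T = 29.9568/9.3976 = 3.18771…
r ≈ ln(R0)/T = ln(9.3976)/3.18771… = 0.702842… → 0.7028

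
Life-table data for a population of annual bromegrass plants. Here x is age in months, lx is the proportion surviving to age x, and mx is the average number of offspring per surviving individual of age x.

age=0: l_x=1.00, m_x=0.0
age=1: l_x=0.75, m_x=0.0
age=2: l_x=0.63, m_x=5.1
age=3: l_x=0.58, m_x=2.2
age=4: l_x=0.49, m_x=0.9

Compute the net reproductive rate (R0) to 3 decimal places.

4.930

lx·mx by age: 0, 0, 3.213, 1.276, 0.441
R0 = Σ lx·mx = 4.93 → 4.930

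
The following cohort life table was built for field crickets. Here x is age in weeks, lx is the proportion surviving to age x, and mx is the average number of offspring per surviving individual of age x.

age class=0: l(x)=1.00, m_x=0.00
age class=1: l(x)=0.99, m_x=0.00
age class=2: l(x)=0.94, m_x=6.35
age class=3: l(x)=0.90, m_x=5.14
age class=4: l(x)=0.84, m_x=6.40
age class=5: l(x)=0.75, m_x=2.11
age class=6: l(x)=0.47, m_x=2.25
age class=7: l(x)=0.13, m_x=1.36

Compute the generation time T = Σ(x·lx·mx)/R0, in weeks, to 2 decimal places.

3.34

lx·mx: 0, 0, 5.969, 4.626, 5.376, 1.5825, 1.0575, 0.1768 → R0 = 18.7878
x·lx·mx: 0, 0, 11.938, 13.878, 21.504, 7.9125, 6.345, 1.2376 → Σ = 62.8151
T = 62.8151 / 18.7878 = 3.343398… → 3.34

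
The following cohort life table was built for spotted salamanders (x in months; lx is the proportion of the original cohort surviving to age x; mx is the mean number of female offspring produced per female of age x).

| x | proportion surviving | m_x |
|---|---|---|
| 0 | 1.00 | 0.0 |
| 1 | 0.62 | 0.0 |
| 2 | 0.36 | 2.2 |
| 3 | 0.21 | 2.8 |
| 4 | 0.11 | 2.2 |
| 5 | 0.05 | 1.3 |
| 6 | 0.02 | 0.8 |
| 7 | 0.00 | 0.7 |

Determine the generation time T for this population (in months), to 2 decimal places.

lx·mx: 0, 0, 0.792, 0.588, 0.242, 0.065, 0.016, 0 → R0 = 1.703
x·lx·mx: 0, 0, 1.584, 1.764, 0.968, 0.325, 0.096, 0 → Σ = 4.737
T = 4.737 / 1.703 = 2.781562… → 2.78

2.78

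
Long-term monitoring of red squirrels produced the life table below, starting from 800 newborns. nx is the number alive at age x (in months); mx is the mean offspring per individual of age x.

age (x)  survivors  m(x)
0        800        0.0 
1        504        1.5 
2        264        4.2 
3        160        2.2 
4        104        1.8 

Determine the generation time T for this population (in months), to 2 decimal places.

lx = nx/n0 = nx/800: 1, 0.63, 0.33, 0.2, 0.13
lx·mx: 0, 0.945, 1.386, 0.44, 0.234 → R0 = 3.005
x·lx·mx: 0, 0.945, 2.772, 1.32, 0.936 → Σ = 5.973
T = 5.973 / 3.005 = 1.987687… → 1.99

1.99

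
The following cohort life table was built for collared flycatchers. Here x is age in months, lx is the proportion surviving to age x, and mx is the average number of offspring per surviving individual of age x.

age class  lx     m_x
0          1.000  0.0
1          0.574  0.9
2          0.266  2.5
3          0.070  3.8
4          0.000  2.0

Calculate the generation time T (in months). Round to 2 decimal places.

lx·mx: 0, 0.5166, 0.665, 0.266, 0 → R0 = 1.4476
x·lx·mx: 0, 0.5166, 1.33, 0.798, 0 → Σ = 2.6446
T = 2.6446 / 1.4476 = 1.826886… → 1.83

1.83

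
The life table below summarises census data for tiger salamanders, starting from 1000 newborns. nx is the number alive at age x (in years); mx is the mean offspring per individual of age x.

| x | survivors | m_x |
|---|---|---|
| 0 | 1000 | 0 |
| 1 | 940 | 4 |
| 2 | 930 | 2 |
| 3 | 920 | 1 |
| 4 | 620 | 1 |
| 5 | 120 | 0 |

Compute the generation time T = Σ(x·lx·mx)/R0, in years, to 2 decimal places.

lx = nx/n0 = nx/1000: 1, 0.94, 0.93, 0.92, 0.62, 0.12
lx·mx: 0, 3.76, 1.86, 0.92, 0.62, 0 → R0 = 7.16
x·lx·mx: 0, 3.76, 3.72, 2.76, 2.48, 0 → Σ = 12.72
T = 12.72 / 7.16 = 1.776536… → 1.78

1.78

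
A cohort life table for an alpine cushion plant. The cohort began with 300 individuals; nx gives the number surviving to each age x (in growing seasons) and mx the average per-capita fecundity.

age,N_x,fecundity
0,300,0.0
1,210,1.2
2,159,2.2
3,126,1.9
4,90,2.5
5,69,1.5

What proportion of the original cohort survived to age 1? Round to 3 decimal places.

0.700

l_1 = n_1/n_0 = 210/300 = 0.7 → 0.700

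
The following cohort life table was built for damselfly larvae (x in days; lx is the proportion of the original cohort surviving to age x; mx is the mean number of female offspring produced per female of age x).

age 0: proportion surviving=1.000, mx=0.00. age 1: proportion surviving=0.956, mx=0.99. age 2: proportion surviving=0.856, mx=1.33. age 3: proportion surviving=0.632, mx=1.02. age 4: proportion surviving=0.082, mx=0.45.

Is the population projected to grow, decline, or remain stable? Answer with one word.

R0 = Σ lx·mx = 0 + 0.94644 + 1.13848 + 0.64464 + 0.0369 = 2.76646
R0 > 1, so the population is growing.

growing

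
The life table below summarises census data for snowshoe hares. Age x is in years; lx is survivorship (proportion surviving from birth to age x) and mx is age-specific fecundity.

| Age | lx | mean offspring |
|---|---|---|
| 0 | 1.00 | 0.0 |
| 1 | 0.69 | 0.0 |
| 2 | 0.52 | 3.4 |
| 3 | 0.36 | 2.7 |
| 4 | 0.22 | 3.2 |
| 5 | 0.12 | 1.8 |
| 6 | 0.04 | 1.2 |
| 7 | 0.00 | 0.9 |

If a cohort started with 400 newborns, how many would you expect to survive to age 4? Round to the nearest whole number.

Expected survivors = N0 · l_4 = 400 × 0.22 = 88 → 88

88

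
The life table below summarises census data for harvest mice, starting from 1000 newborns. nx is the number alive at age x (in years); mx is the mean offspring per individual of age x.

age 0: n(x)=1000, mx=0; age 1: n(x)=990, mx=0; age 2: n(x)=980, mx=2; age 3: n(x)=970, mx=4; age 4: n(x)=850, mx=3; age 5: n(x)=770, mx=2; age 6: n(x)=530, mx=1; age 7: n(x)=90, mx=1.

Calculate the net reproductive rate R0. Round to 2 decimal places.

10.55

lx = nx/n0 = nx/1000: 1, 0.99, 0.98, 0.97, 0.85, 0.77, 0.53, 0.09
lx·mx by age: 0, 0, 1.96, 3.88, 2.55, 1.54, 0.53, 0.09
R0 = Σ lx·mx = 10.55 → 10.55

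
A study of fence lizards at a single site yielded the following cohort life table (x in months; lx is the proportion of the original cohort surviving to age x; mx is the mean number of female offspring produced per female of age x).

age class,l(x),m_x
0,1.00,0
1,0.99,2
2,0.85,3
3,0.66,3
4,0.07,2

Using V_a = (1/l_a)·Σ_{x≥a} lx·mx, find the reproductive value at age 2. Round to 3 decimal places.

5.494

lx·mx for x ≥ 2: 2.55, 1.98, 0.14 → sum = 4.67
V_2 = 4.67 / l_2 = 4.67 / 0.85 = 5.494118… → 5.494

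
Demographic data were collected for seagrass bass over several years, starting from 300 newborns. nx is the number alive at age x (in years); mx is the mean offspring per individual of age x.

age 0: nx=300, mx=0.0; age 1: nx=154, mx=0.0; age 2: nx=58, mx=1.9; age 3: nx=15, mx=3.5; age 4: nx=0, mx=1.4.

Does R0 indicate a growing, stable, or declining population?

declining

lx = nx/n0 = nx/300: 1, 0.51333…, 0.19333…, 0.05, 0
R0 = Σ lx·mx = 0 + 0 + 0.367333… + 0.175 + 0 = 0.542333…
R0 < 1, so the population is declining.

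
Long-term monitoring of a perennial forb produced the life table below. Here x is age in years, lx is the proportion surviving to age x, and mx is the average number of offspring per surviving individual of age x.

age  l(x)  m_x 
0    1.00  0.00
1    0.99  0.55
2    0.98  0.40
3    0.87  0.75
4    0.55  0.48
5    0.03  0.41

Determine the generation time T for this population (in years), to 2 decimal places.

2.36

lx·mx: 0, 0.5445, 0.392, 0.6525, 0.264, 0.0123 → R0 = 1.8653
x·lx·mx: 0, 0.5445, 0.784, 1.9575, 1.056, 0.0615 → Σ = 4.4035
T = 4.4035 / 1.8653 = 2.360746… → 2.36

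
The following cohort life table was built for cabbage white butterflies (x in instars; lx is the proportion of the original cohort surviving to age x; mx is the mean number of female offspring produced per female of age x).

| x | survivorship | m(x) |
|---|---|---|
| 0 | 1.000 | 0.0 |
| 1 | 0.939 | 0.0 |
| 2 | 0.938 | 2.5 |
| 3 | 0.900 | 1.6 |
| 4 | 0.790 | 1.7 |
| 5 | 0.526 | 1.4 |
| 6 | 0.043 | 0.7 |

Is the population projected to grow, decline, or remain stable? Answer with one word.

R0 = Σ lx·mx = 0 + 0 + 2.345 + 1.44 + 1.343 + 0.7364 + 0.0301 = 5.8945
R0 > 1, so the population is growing.

growing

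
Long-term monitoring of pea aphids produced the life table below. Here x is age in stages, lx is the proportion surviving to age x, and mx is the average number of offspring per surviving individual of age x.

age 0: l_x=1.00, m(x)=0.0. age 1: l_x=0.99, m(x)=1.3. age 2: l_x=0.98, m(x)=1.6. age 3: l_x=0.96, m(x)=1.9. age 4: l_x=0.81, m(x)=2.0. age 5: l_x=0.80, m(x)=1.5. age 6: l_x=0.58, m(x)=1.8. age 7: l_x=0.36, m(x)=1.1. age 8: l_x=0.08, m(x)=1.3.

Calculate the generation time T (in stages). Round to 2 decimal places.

lx·mx: 0, 1.287, 1.568, 1.824, 1.62, 1.2, 1.044, 0.396, 0.104 → R0 = 9.043
x·lx·mx: 0, 1.287, 3.136, 5.472, 6.48, 6, 6.264, 2.772, 0.832 → Σ = 32.243
T = 32.243 / 9.043 = 3.56552… → 3.57

3.57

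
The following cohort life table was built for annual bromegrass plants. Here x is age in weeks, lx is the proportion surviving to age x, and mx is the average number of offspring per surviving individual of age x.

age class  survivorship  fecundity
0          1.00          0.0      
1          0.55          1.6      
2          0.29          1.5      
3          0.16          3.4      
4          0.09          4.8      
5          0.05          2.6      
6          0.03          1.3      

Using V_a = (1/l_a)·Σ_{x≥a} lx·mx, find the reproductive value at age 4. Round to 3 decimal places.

lx·mx for x ≥ 4: 0.432, 0.13, 0.039 → sum = 0.601
V_4 = 0.601 / l_4 = 0.601 / 0.09 = 6.677778… → 6.678

6.678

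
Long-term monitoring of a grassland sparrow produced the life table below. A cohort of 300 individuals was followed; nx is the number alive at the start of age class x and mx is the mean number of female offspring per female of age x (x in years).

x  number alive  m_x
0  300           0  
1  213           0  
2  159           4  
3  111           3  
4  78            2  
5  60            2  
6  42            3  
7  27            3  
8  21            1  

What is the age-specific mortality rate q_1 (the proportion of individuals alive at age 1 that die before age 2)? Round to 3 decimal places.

0.254

lx = nx/n0 = nx/300: 1, 0.71, 0.53, 0.37, 0.26, 0.2, 0.14, 0.09, 0.07
q_1 = (l_1 − l_2) / l_1 = (0.71 − 0.53) / 0.71
     = 0.18 / 0.71 = 0.253521… → 0.254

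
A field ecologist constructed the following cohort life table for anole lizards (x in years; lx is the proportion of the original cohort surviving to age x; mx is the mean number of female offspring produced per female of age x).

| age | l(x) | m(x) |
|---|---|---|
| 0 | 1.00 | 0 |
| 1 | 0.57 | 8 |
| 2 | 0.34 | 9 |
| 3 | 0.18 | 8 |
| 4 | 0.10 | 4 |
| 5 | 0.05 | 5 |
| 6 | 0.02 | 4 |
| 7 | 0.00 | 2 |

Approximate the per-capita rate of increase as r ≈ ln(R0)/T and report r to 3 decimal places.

1.218

R0 = Σ lx·mx = 0 + 4.56 + 3.06 + 1.44 + 0.4 + 0.25 + 0.08 + 0 = 9.79
Σ x·lx·mx = 18.33; T = 18.33/9.79 = 1.87232…
r ≈ ln(R0)/T = ln(9.79)/1.87232… = 1.21847… → 1.218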